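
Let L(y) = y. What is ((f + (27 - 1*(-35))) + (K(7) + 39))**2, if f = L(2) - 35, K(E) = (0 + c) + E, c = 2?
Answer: 5929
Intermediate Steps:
K(E) = 2 + E (K(E) = (0 + 2) + E = 2 + E)
f = -33 (f = 2 - 35 = -33)
((f + (27 - 1*(-35))) + (K(7) + 39))**2 = ((-33 + (27 - 1*(-35))) + ((2 + 7) + 39))**2 = ((-33 + (27 + 35)) + (9 + 39))**2 = ((-33 + 62) + 48)**2 = (29 + 48)**2 = 77**2 = 5929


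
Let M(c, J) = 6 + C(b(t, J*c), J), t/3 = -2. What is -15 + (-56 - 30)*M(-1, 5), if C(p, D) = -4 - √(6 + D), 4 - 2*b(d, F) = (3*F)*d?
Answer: -187 + 86*√11 ≈ 98.230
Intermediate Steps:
t = -6 (t = 3*(-2) = -6)
b(d, F) = 2 - 3*F*d/2
M(c, J) = 2 - √(6 + J) (M(c, J) = 6 + (-4 - √(6 + J)) = 2 - √(6 + J))
-15 + (-56 - 30)*M(-1, 5) = -15 + (-56 - 30)*(2 - √(6 + 5)) = -15 - 86*(2 - √11) = -15 + (-172 + 86*√11) = -187 + 86*√11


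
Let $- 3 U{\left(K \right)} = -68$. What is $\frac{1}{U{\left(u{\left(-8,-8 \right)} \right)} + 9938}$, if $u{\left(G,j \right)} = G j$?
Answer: $\frac{3}{29882} \approx 0.00010039$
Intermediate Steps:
$U{\left(K \right)} = \frac{68}{3}$ ($U{\left(K \right)} = \left(- \frac{1}{3}\right) \left(-68\right) = \frac{68}{3}$)
$\frac{1}{U{\left(u{\left(-8,-8 \right)} \right)} + 9938} = \frac{1}{\frac{68}{3} + 9938} = \frac{1}{\frac{29882}{3}} = \frac{3}{29882}$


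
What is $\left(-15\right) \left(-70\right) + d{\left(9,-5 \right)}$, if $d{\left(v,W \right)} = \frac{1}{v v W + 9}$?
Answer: $\frac{415799}{396} \approx 1050.0$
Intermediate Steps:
$d{\left(v,W \right)} = \frac{1}{9 + W v^{2}}$ ($d{\left(v,W \right)} = \frac{1}{v^{2} W + 9} = \frac{1}{W v^{2} + 9} = \frac{1}{9 + W v^{2}}$)
$\left(-15\right) \left(-70\right) + d{\left(9,-5 \right)} = \left(-15\right) \left(-70\right) + \frac{1}{9 - 5 \cdot 9^{2}} = 1050 + \frac{1}{9 - 405} = 1050 + \frac{1}{-396} = 1050 - \frac{1}{396} = \frac{415799}{396}$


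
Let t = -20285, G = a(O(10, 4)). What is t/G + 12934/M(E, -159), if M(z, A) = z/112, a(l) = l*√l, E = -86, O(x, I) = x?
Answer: -724304/43 - 4057*√10/20 ≈ -17486.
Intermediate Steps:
a(l) = l^(3/2)
M(z, A) = z/112 (M(z, A) = z*(1/112) = z/112)
G = 10*√10 (G = 10^(3/2) = 10*√10 ≈ 31.623)
t/G + 12934/M(E, -159) = -20285*√10/100 + 12934/(((1/112)*(-86))) = -4057*√10/20 + 12934/(-43/56) = -4057*√10/20 + 12934*(-56/43) = -4057*√10/20 - 724304/43 = -724304/43 - 4057*√10/20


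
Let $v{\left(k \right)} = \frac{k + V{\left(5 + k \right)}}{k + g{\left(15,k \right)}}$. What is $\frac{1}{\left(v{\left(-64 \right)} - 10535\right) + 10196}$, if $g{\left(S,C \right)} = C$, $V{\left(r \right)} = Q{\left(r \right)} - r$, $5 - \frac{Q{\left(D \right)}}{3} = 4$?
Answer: $- \frac{64}{21695} \approx -0.00295$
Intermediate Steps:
$Q{\left(D \right)} = 3$ ($Q{\left(D \right)} = 15 - 12 = 3$)
$V{\left(r \right)} = 3 - r$
$v{\left(k \right)} = - \frac{1}{k}$ ($v{\left(k \right)} = \frac{k - \left(2 + k\right)}{k + k} = \frac{k + \left(3 - \left(5 + k\right)\right)}{2 k} = \left(k - \left(2 + k\right)\right) \frac{1}{2 k} = - 2 \frac{1}{2 k} = - \frac{1}{k}$)
$\frac{1}{\left(v{\left(-64 \right)} - 10535\right) + 10196} = \frac{1}{\left(- \frac{1}{-64} - 10535\right) + 10196} = \frac{1}{\left(\left(-1\right) \left(- \frac{1}{64}\right) - 10535\right) + 10196} = \frac{1}{\left(\frac{1}{64} - 10535\right) + 10196} = \frac{1}{- \frac{674239}{64} + 10196} = \frac{1}{- \frac{21695}{64}} = - \frac{64}{21695}$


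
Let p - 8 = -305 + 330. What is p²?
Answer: 1089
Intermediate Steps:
p = 33 (p = 8 + (-305 + 330) = 8 + 25 = 33)
p² = 33² = 1089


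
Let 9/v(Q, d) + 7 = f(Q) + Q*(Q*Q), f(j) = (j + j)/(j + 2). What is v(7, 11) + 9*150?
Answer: 4101381/3038 ≈ 1350.0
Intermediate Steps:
f(j) = 2*j/(2 + j) (f(j) = (2*j)/(2 + j) = 2*j/(2 + j))
v(Q, d) = 9/(-7 + Q³ + 2*Q/(2 + Q)) (v(Q, d) = 9/(-7 + (2*Q/(2 + Q) + Q*(Q*Q))) = 9/(-7 + (2*Q/(2 + Q) + Q*Q²)) = 9/(-7 + (2*Q/(2 + Q) + Q³)) = 9/(-7 + (Q³ + 2*Q/(2 + Q))) = 9/(-7 + Q³ + 2*Q/(2 + Q)))
v(7, 11) + 9*150 = 9*(2 + 7)/(2*7 + (-7 + 7³)*(2 + 7)) + 9*150 = 9*9/(14 + (-7 + 343)*9) + 1350 = 9*9/(14 + 336*9) + 1350 = 9*9/(14 + 3024) + 1350 = 9*9/3038 + 1350 = 9*(1/3038)*9 + 1350 = 81/3038 + 1350 = 4101381/3038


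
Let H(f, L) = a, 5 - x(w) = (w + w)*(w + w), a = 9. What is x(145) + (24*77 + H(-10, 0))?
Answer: -82238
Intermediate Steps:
x(w) = 5 - 4*w² (x(w) = 5 - (w + w)*(w + w) = 5 - 2*w*2*w = 5 - 4*w²)
H(f, L) = 9
x(145) + (24*77 + H(-10, 0)) = (5 - 4*145²) + (24*77 + 9) = (5 - 4*21025) + (1848 + 9) = (5 - 84100) + 1857 = -84095 + 1857 = -82238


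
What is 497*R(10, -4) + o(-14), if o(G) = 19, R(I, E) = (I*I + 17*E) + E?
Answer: 13935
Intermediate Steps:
R(I, E) = I² + 18*E (R(I, E) = (I² + 17*E) + E = I² + 18*E)
497*R(10, -4) + o(-14) = 497*(10² + 18*(-4)) + 19 = 497*(100 - 72) + 19 = 497*28 + 19 = 13916 + 19 = 13935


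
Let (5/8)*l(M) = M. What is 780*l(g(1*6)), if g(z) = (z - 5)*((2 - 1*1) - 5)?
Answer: -4992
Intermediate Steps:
g(z) = 20 - 4*z (g(z) = (-5 + z)*((2 - 1) - 5) = (-5 + z)*(1 - 5) = (-5 + z)*(-4) = 20 - 4*z)
l(M) = 8*M/5
780*l(g(1*6)) = 780*(8*(20 - 4*6)/5) = 780*(8*(20 - 24)/5) = 780*((8/5)*(-4)) = 780*(-32/5) = -4992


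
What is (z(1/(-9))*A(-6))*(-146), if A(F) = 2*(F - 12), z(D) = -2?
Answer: -10512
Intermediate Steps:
A(F) = -24 + 2*F (A(F) = 2*(-12 + F) = -24 + 2*F)
(z(1/(-9))*A(-6))*(-146) = -2*(-24 + 2*(-6))*(-146) = -2*(-24 - 12)*(-146) = -2*(-36)*(-146) = 72*(-146) = -10512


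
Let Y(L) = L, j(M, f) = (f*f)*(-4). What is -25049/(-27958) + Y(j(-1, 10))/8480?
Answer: 628851/740887 ≈ 0.84878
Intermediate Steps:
j(M, f) = -4*f² (j(M, f) = f²*(-4) = -4*f²)
-25049/(-27958) + Y(j(-1, 10))/8480 = -25049/(-27958) - 4*10²/8480 = -25049*(-1/27958) - 4*100*(1/8480) = 25049/27958 - 400*1/8480 = 25049/27958 - 5/106 = 628851/740887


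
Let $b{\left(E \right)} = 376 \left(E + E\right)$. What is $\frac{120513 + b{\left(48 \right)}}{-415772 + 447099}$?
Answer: $\frac{156609}{31327} \approx 4.9992$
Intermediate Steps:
$b{\left(E \right)} = 752 E$ ($b{\left(E \right)} = 376 \cdot 2 E = 752 E$)
$\frac{120513 + b{\left(48 \right)}}{-415772 + 447099} = \frac{120513 + 752 \cdot 48}{-415772 + 447099} = \frac{120513 + 36096}{31327} = 156609 \cdot \frac{1}{31327} = \frac{156609}{31327}$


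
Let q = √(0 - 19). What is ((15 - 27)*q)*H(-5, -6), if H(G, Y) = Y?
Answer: 72*I*√19 ≈ 313.84*I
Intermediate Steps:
q = I*√19 (q = √(-19) = I*√19 ≈ 4.3589*I)
((15 - 27)*q)*H(-5, -6) = ((15 - 27)*(I*√19))*(-6) = -12*I*√19*(-6) = 72*I*√19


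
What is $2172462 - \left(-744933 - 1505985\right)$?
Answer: $4423380$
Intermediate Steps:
$2172462 - \left(-744933 - 1505985\right) = 2172462 - -2250918 = 2172462 + 2250918 = 4423380$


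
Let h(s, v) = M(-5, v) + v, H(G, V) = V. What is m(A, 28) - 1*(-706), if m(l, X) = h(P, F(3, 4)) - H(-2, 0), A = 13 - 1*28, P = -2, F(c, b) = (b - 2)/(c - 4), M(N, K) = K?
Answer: 702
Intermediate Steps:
F(c, b) = (-2 + b)/(-4 + c)
A = -15 (A = 13 - 28 = -15)
h(s, v) = 2*v (h(s, v) = v + v = 2*v)
m(l, X) = -4 (m(l, X) = 2*((-2 + 4)/(-4 + 3)) - 1*0 = 2*(2/(-1)) + 0 = 2*(-1*2) + 0 = 2*(-2) + 0 = -4 + 0 = -4)
m(A, 28) - 1*(-706) = -4 - 1*(-706) = -4 + 706 = 702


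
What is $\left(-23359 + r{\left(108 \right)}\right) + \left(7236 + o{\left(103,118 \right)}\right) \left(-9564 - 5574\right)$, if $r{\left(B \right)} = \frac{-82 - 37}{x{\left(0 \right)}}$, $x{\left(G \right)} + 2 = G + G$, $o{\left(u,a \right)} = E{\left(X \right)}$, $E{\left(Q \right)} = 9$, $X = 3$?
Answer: $- \frac{219396219}{2} \approx -1.097 \cdot 10^{8}$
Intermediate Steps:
$o{\left(u,a \right)} = 9$
$x{\left(G \right)} = -2 + 2 G$ ($x{\left(G \right)} = -2 + \left(G + G\right) = -2 + 2 G$)
$r{\left(B \right)} = \frac{119}{2}$ ($r{\left(B \right)} = \frac{-82 - 37}{-2 + 2 \cdot 0} = - \frac{119}{-2 + 0} = - \frac{119}{-2} = \left(-119\right) \left(- \frac{1}{2}\right) = \frac{119}{2}$)
$\left(-23359 + r{\left(108 \right)}\right) + \left(7236 + o{\left(103,118 \right)}\right) \left(-9564 - 5574\right) = \left(-23359 + \frac{119}{2}\right) + \left(7236 + 9\right) \left(-9564 - 5574\right) = - \frac{46599}{2} + 7245 \left(-15138\right) = - \frac{46599}{2} - 109674810 = - \frac{219396219}{2}$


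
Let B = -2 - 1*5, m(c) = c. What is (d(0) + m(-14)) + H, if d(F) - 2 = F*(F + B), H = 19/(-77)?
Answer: -943/77 ≈ -12.247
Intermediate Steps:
B = -7 (B = -2 - 5 = -7)
H = -19/77 (H = 19*(-1/77) = -19/77 ≈ -0.24675)
d(F) = 2 + F*(-7 + F) (d(F) = 2 + F*(F - 7) = 2 + F*(-7 + F))
(d(0) + m(-14)) + H = ((2 + 0² - 7*0) - 14) - 19/77 = ((2 + 0 + 0) - 14) - 19/77 = (2 - 14) - 19/77 = -12 - 19/77 = -943/77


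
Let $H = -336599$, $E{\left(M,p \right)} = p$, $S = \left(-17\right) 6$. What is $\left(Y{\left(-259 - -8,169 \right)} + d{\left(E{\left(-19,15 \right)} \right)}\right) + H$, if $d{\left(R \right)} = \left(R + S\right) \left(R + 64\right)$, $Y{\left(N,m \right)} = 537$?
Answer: $-342935$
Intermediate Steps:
$S = -102$
$d{\left(R \right)} = \left(-102 + R\right) \left(64 + R\right)$ ($d{\left(R \right)} = \left(R - 102\right) \left(R + 64\right) = \left(-102 + R\right) \left(64 + R\right)$)
$\left(Y{\left(-259 - -8,169 \right)} + d{\left(E{\left(-19,15 \right)} \right)}\right) + H = \left(537 - \left(7098 - 225\right)\right) - 336599 = \left(537 - 6873\right) - 336599 = -6336 - 336599 = -342935$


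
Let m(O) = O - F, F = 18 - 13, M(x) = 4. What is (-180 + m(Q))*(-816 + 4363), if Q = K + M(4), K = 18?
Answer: -578161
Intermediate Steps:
F = 5
Q = 22 (Q = 18 + 4 = 22)
m(O) = -5 + O (m(O) = O - 1*5 = O - 5 = -5 + O)
(-180 + m(Q))*(-816 + 4363) = (-180 + (-5 + 22))*(-816 + 4363) = (-180 + 17)*3547 = -163*3547 = -578161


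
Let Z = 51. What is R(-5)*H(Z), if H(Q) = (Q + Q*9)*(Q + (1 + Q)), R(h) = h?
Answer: -262650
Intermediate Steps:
H(Q) = 10*Q*(1 + 2*Q) (H(Q) = (Q + 9*Q)*(1 + 2*Q) = (10*Q)*(1 + 2*Q) = 10*Q*(1 + 2*Q))
R(-5)*H(Z) = -50*51*(1 + 2*51) = -50*51*(1 + 102) = -50*51*103 = -5*52530 = -262650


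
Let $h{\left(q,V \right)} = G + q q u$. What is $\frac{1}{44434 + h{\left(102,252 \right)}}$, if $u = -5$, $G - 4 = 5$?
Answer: $- \frac{1}{7577} \approx -0.00013198$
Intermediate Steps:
$G = 9$ ($G = 4 + 5 = 9$)
$h{\left(q,V \right)} = 9 - 5 q^{2}$ ($h{\left(q,V \right)} = 9 + q q \left(-5\right) = 9 + q^{2} \left(-5\right) = 9 - 5 q^{2}$)
$\frac{1}{44434 + h{\left(102,252 \right)}} = \frac{1}{44434 + \left(9 - 5 \cdot 102^{2}\right)} = \frac{1}{44434 + \left(9 - 52020\right)} = \frac{1}{44434 - 52011} = \frac{1}{-7577} = - \frac{1}{7577}$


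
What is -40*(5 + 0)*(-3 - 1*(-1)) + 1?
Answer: 401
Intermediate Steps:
-40*(5 + 0)*(-3 - 1*(-1)) + 1 = -200*(-3 + 1) + 1 = -200*(-2) + 1 = -40*(-10) + 1 = 400 + 1 = 401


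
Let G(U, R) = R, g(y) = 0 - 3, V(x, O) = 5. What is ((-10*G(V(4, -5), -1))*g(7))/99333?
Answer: -10/33111 ≈ -0.00030201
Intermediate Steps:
g(y) = -3
((-10*G(V(4, -5), -1))*g(7))/99333 = (-10*(-1)*(-3))/99333 = (10*(-3))*(1/99333) = -30*1/99333 = -10/33111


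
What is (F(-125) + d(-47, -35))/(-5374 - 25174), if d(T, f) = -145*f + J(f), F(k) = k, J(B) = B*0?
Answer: -2475/15274 ≈ -0.16204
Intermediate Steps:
J(B) = 0
d(T, f) = -145*f (d(T, f) = -145*f + 0 = -145*f)
(F(-125) + d(-47, -35))/(-5374 - 25174) = (-125 - 145*(-35))/(-5374 - 25174) = (-125 + 5075)/(-30548) = 4950*(-1/30548) = -2475/15274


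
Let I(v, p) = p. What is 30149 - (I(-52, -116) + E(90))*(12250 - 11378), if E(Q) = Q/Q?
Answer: 130429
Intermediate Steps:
E(Q) = 1
30149 - (I(-52, -116) + E(90))*(12250 - 11378) = 30149 - (-116 + 1)*(12250 - 11378) = 30149 - (-115)*872 = 30149 - 1*(-100280) = 30149 + 100280 = 130429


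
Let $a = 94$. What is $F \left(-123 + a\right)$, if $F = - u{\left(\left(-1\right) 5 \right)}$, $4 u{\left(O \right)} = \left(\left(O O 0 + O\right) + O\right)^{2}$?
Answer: $725$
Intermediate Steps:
$u{\left(O \right)} = O^{2}$ ($u{\left(O \right)} = \frac{\left(\left(O O 0 + O\right) + O\right)^{2}}{4} = \frac{\left(\left(O^{2} \cdot 0 + O\right) + O\right)^{2}}{4} = \frac{\left(\left(0 + O\right) + O\right)^{2}}{4} = \frac{\left(O + O\right)^{2}}{4} = \frac{\left(2 O\right)^{2}}{4} = \frac{4 O^{2}}{4} = O^{2}$)
$F = -25$ ($F = - \left(\left(-1\right) 5\right)^{2} = - \left(-5\right)^{2} = \left(-1\right) 25 = -25$)
$F \left(-123 + a\right) = - 25 \left(-123 + 94\right) = \left(-25\right) \left(-29\right) = 725$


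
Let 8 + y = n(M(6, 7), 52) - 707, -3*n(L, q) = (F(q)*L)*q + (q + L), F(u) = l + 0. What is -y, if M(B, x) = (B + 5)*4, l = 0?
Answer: 747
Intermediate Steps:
M(B, x) = 20 + 4*B (M(B, x) = (5 + B)*4 = 20 + 4*B)
F(u) = 0 (F(u) = 0 + 0 = 0)
n(L, q) = -L/3 - q/3 (n(L, q) = -((0*L)*q + (q + L))/3 = -(0*q + (L + q))/3 = -(0 + (L + q))/3 = -(L + q)/3 = -L/3 - q/3)
y = -747 (y = -8 + ((-(20 + 4*6)/3 - 1/3*52) - 707) = -8 + ((-(20 + 24)/3 - 52/3) - 707) = -8 + ((-1/3*44 - 52/3) - 707) = -8 + ((-44/3 - 52/3) - 707) = -8 + (-32 - 707) = -8 - 739 = -747)
-y = -1*(-747) = 747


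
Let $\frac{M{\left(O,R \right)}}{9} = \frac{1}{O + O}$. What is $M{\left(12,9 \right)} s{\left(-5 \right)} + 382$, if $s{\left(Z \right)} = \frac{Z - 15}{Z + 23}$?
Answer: $\frac{4579}{12} \approx 381.58$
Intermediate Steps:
$M{\left(O,R \right)} = \frac{9}{2 O}$ ($M{\left(O,R \right)} = \frac{9}{O + O} = \frac{9}{2 O}$)
$s{\left(Z \right)} = \frac{-15 + Z}{23 + Z}$
$M{\left(12,9 \right)} s{\left(-5 \right)} + 382 = \frac{9}{2 \cdot 12} \frac{-15 - 5}{23 - 5} + 382 = \frac{9}{2} \cdot \frac{1}{12} \cdot \frac{1}{18} \left(-20\right) + 382 = \frac{3 \cdot \frac{1}{18} \left(-20\right)}{8} + 382 = \frac{3}{8} \left(- \frac{10}{9}\right) + 382 = - \frac{5}{12} + 382 = \frac{4579}{12}$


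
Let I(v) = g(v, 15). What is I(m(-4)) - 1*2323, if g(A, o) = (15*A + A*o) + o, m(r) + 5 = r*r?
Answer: -1978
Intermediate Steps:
m(r) = -5 + r² (m(r) = -5 + r*r = -5 + r²)
g(A, o) = o + 15*A + A*o
I(v) = 15 + 30*v (I(v) = 15 + 15*v + v*15 = 15 + 15*v + 15*v = 15 + 30*v)
I(m(-4)) - 1*2323 = (15 + 30*(-5 + (-4)²)) - 1*2323 = (15 + 30*(-5 + 16)) - 2323 = (15 + 30*11) - 2323 = (15 + 330) - 2323 = 345 - 2323 = -1978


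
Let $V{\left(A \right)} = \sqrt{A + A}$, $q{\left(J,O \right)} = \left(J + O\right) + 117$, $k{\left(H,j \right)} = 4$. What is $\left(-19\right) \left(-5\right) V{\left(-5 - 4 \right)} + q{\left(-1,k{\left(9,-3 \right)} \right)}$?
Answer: $120 + 285 i \sqrt{2} \approx 120.0 + 403.05 i$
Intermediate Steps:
$q{\left(J,O \right)} = 117 + J + O$
$V{\left(A \right)} = \sqrt{2} \sqrt{A}$ ($V{\left(A \right)} = \sqrt{2 A} = \sqrt{2} \sqrt{A}$)
$\left(-19\right) \left(-5\right) V{\left(-5 - 4 \right)} + q{\left(-1,k{\left(9,-3 \right)} \right)} = \left(-19\right) \left(-5\right) \sqrt{2} \sqrt{-5 - 4} + \left(117 - 1 + 4\right) = 95 \sqrt{2} \sqrt{-9} + 120 = 95 \sqrt{2} \cdot 3 i + 120 = 95 \cdot 3 i \sqrt{2} + 120 = 285 i \sqrt{2} + 120 = 120 + 285 i \sqrt{2}$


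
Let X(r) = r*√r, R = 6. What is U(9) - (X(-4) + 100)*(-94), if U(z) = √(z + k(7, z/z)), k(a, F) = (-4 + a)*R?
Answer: 9400 - 752*I + 3*√3 ≈ 9405.2 - 752.0*I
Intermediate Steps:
k(a, F) = -24 + 6*a (k(a, F) = (-4 + a)*6 = -24 + 6*a)
U(z) = √(18 + z) (U(z) = √(z + (-24 + 6*7)) = √(z + (-24 + 42)) = √(z + 18) = √(18 + z))
X(r) = r^(3/2)
U(9) - (X(-4) + 100)*(-94) = √(18 + 9) - ((-4)^(3/2) + 100)*(-94) = √27 - (-8*I + 100)*(-94) = 3*√3 - (100 - 8*I)*(-94) = 3*√3 - (-9400 + 752*I) = 3*√3 + (9400 - 752*I) = 9400 - 752*I + 3*√3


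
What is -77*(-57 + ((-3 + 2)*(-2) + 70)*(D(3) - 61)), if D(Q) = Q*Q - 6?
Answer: 325941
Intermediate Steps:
D(Q) = -6 + Q² (D(Q) = Q² - 6 = -6 + Q²)
-77*(-57 + ((-3 + 2)*(-2) + 70)*(D(3) - 61)) = -77*(-57 + ((-3 + 2)*(-2) + 70)*((-6 + 3²) - 61)) = -77*(-57 + (-1*(-2) + 70)*((-6 + 9) - 61)) = -77*(-57 + (2 + 70)*(3 - 61)) = -77*(-57 + 72*(-58)) = -77*(-57 - 4176) = -77*(-4233) = 325941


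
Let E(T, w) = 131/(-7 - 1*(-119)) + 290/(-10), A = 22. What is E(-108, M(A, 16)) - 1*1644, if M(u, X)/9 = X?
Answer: -187245/112 ≈ -1671.8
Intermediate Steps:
M(u, X) = 9*X
E(T, w) = -3117/112 (E(T, w) = 131/(-7 + 119) + 290*(-1/10) = 131/112 - 29 = -3117/112)
E(-108, M(A, 16)) - 1*1644 = -3117/112 - 1*1644 = -3117/112 - 1644 = -187245/112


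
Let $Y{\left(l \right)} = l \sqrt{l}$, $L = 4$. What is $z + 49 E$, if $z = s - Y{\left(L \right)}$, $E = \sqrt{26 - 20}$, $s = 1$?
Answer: $-7 + 49 \sqrt{6} \approx 113.03$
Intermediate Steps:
$Y{\left(l \right)} = l^{\frac{3}{2}}$
$E = \sqrt{6} \approx 2.4495$
$z = -7$ ($z = 1 - 4^{\frac{3}{2}} = 1 - 8 = -7$)
$z + 49 E = -7 + 49 \sqrt{6}$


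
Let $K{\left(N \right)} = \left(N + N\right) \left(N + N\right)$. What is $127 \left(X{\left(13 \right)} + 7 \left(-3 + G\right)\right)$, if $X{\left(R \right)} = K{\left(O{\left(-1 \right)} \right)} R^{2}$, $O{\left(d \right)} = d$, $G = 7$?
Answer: $89408$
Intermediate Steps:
$K{\left(N \right)} = 4 N^{2}$ ($K{\left(N \right)} = 2 N 2 N = 4 N^{2}$)
$X{\left(R \right)} = 4 R^{2}$ ($X{\left(R \right)} = 4 \left(-1\right)^{2} R^{2} = 4 \cdot 1 R^{2} = 4 R^{2}$)
$127 \left(X{\left(13 \right)} + 7 \left(-3 + G\right)\right) = 127 \left(4 \cdot 13^{2} + 7 \left(-3 + 7\right)\right) = 127 \left(4 \cdot 169 + 7 \cdot 4\right) = 127 \left(676 + 28\right) = 127 \cdot 704 = 89408$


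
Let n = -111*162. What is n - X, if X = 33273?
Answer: -51255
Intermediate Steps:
n = -17982
n - X = -17982 - 1*33273 = -17982 - 33273 = -51255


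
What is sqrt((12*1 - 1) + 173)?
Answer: 2*sqrt(46) ≈ 13.565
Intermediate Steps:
sqrt((12*1 - 1) + 173) = sqrt((12 - 1) + 173) = sqrt(11 + 173) = sqrt(184) = 2*sqrt(46)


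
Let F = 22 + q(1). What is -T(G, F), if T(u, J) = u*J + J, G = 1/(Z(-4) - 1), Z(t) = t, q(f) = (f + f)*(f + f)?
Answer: -104/5 ≈ -20.800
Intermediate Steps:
q(f) = 4*f² (q(f) = (2*f)*(2*f) = 4*f²)
F = 26 (F = 22 + 4*1² = 22 + 4*1 = 22 + 4 = 26)
G = -⅕ (G = 1/(-4 - 1) = 1/(-5) = -⅕ ≈ -0.20000)
T(u, J) = J + J*u (T(u, J) = J*u + J = J + J*u)
-T(G, F) = -26*(1 - ⅕) = -26*4/5 = -1*104/5 = -104/5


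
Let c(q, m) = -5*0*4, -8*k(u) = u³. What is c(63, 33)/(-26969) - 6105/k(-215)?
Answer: -9768/1987675 ≈ -0.0049143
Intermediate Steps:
k(u) = -u³/8
c(q, m) = 0 (c(q, m) = 0*4 = 0)
c(63, 33)/(-26969) - 6105/k(-215) = 0/(-26969) - 6105/((-⅛*(-215)³)) = 0*(-1/26969) - 6105/((-⅛*(-9938375))) = 0 - 6105/9938375/8 = 0 - 6105*8/9938375 = 0 - 9768/1987675 = -9768/1987675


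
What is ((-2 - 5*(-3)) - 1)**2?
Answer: 144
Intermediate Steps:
((-2 - 5*(-3)) - 1)**2 = ((-2 + 15) - 1)**2 = (13 - 1)**2 = 12**2 = 144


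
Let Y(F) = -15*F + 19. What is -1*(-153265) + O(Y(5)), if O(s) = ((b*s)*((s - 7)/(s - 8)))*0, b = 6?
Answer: 153265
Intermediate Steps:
Y(F) = 19 - 15*F
O(s) = 0 (O(s) = ((6*s)*((s - 7)/(s - 8)))*0 = ((6*s)*((-7 + s)/(-8 + s)))*0 = (6*s*(-7 + s)/(-8 + s))*0 = 0)
-1*(-153265) + O(Y(5)) = -1*(-153265) + 0 = 153265 + 0 = 153265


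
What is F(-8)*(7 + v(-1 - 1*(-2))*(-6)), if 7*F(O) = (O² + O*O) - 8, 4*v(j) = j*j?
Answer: 660/7 ≈ 94.286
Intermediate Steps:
v(j) = j²/4 (v(j) = (j*j)/4 = j²/4)
F(O) = -8/7 + 2*O²/7 (F(O) = ((O² + O*O) - 8)/7 = ((O² + O²) - 8)/7 = (2*O² - 8)/7 = (-8 + 2*O²)/7 = -8/7 + 2*O²/7)
F(-8)*(7 + v(-1 - 1*(-2))*(-6)) = (-8/7 + (2/7)*(-8)²)*(7 + ((-1 - 1*(-2))²/4)*(-6)) = (-8/7 + (2/7)*64)*(7 + ((-1 + 2)²/4)*(-6)) = (-8/7 + 128/7)*(7 + ((¼)*1²)*(-6)) = 120*(7 + ((¼)*1)*(-6))/7 = 120*(7 + (¼)*(-6))/7 = 120*(7 - 3/2)/7 = (120/7)*(11/2) = 660/7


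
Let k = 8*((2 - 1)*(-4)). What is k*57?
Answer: -1824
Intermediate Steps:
k = -32 (k = 8*(1*(-4)) = 8*(-4) = -32)
k*57 = -32*57 = -1824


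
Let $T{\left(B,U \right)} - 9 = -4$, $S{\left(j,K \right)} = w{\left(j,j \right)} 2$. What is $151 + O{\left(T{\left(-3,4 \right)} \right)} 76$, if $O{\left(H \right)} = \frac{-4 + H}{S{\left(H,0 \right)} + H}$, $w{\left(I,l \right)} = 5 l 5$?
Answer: $\frac{38581}{255} \approx 151.3$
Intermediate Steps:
$w{\left(I,l \right)} = 25 l$
$S{\left(j,K \right)} = 50 j$ ($S{\left(j,K \right)} = 25 j 2 = 50 j$)
$T{\left(B,U \right)} = 5$ ($T{\left(B,U \right)} = 9 - 4 = 5$)
$O{\left(H \right)} = \frac{-4 + H}{51 H}$ ($O{\left(H \right)} = \frac{-4 + H}{50 H + H} = \frac{-4 + H}{51 H}$)
$151 + O{\left(T{\left(-3,4 \right)} \right)} 76 = 151 + \frac{-4 + 5}{51 \cdot 5} \cdot 76 = 151 + \frac{1}{51} \cdot \frac{1}{5} \cdot 1 \cdot 76 = 151 + \frac{1}{255} \cdot 76 = 151 + \frac{76}{255} = \frac{38581}{255}$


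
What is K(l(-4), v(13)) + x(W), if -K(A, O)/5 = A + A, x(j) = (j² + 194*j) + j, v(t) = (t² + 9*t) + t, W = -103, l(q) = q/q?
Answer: -9486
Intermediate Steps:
l(q) = 1
v(t) = t² + 10*t
x(j) = j² + 195*j
K(A, O) = -10*A (K(A, O) = -5*(A + A) = -10*A)
K(l(-4), v(13)) + x(W) = -10*1 - 103*(195 - 103) = -10 - 103*92 = -10 - 9476 = -9486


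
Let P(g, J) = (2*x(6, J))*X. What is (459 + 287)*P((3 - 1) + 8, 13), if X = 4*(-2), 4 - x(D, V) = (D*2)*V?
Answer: 1814272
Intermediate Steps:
x(D, V) = 4 - 2*D*V (x(D, V) = 4 - D*2*V = 4 - 2*D*V)
X = -8
P(g, J) = -64 + 192*J (P(g, J) = (2*(4 - 2*6*J))*(-8) = (2*(4 - 12*J))*(-8) = (8 - 24*J)*(-8) = -64 + 192*J)
(459 + 287)*P((3 - 1) + 8, 13) = (459 + 287)*(-64 + 192*13) = 746*(-64 + 2496) = 746*2432 = 1814272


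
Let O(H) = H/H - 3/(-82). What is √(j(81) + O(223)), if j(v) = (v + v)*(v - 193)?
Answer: I*√121993286/82 ≈ 134.7*I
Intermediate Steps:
j(v) = 2*v*(-193 + v) (j(v) = (2*v)*(-193 + v) = 2*v*(-193 + v))
O(H) = 85/82 (O(H) = 1 - 3*(-1/82) = 1 + 3/82 = 85/82)
√(j(81) + O(223)) = √(2*81*(-193 + 81) + 85/82) = √(2*81*(-112) + 85/82) = √(-18144 + 85/82) = √(-1487723/82) = I*√121993286/82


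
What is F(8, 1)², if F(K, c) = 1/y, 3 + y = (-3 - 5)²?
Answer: 1/3721 ≈ 0.00026874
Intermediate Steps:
y = 61 (y = -3 + (-3 - 5)² = -3 + (-8)² = -3 + 64 = 61)
F(K, c) = 1/61
F(8, 1)² = (1/61)² = 1/3721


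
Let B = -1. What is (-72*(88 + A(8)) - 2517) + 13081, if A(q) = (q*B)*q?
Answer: 8836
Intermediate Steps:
A(q) = -q**2 (A(q) = (q*(-1))*q = (-q)*q = -q**2)
(-72*(88 + A(8)) - 2517) + 13081 = (-72*(88 - 1*8**2) - 2517) + 13081 = (-72*(88 - 1*64) - 2517) + 13081 = (-72*(88 - 64) - 2517) + 13081 = (-72*24 - 2517) + 13081 = (-1728 - 2517) + 13081 = -4245 + 13081 = 8836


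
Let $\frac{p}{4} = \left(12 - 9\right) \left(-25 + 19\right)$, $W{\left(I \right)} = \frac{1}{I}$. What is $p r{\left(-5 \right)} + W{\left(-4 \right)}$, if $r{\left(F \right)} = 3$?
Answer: $- \frac{865}{4} \approx -216.25$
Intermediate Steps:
$p = -72$ ($p = 4 \left(12 - 9\right) \left(-25 + 19\right) = 4 \cdot 3 \left(-6\right) = 4 \left(-18\right) = -72$)
$p r{\left(-5 \right)} + W{\left(-4 \right)} = \left(-72\right) 3 + \frac{1}{-4} = -216 - \frac{1}{4} = - \frac{865}{4}$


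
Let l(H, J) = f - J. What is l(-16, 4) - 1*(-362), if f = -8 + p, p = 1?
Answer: 351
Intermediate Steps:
f = -7 (f = -8 + 1 = -7)
l(H, J) = -7 - J
l(-16, 4) - 1*(-362) = (-7 - 1*4) - 1*(-362) = (-7 - 4) + 362 = -11 + 362 = 351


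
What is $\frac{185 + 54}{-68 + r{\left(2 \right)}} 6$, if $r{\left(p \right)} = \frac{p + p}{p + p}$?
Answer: $- \frac{1434}{67} \approx -21.403$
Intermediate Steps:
$r{\left(p \right)} = 1$ ($r{\left(p \right)} = \frac{2 p}{2 p} = 2 p \frac{1}{2 p} = 1$)
$\frac{185 + 54}{-68 + r{\left(2 \right)}} 6 = \frac{185 + 54}{-68 + 1} \cdot 6 = \frac{239}{-67} \cdot 6 = 239 \left(- \frac{1}{67}\right) 6 = \left(- \frac{239}{67}\right) 6 = - \frac{1434}{67}$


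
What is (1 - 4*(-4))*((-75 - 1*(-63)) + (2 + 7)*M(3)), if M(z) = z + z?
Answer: 714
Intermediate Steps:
M(z) = 2*z
(1 - 4*(-4))*((-75 - 1*(-63)) + (2 + 7)*M(3)) = (1 - 4*(-4))*((-75 - 1*(-63)) + (2 + 7)*(2*3)) = (1 + 16)*((-75 + 63) + 9*6) = 17*(-12 + 54) = 17*42 = 714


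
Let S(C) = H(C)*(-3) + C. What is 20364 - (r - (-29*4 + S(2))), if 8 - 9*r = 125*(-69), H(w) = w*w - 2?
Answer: 173563/9 ≈ 19285.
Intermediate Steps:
H(w) = -2 + w² (H(w) = w² - 2 = -2 + w²)
r = 8633/9 (r = 8/9 - 125*(-69)/9 = 8/9 - ⅑*(-8625) = 8/9 + 2875/3 = 8633/9 ≈ 959.22)
S(C) = 6 + C - 3*C² (S(C) = (-2 + C²)*(-3) + C = (6 - 3*C²) + C = 6 + C - 3*C²)
20364 - (r - (-29*4 + S(2))) = 20364 - (8633/9 - (-29*4 + (6 + 2 - 3*2²))) = 20364 - (8633/9 - (-1*116 + (6 + 2 - 3*4))) = 20364 - (8633/9 - (-116 + (6 + 2 - 12))) = 20364 - (8633/9 - (-116 - 4)) = 20364 - (8633/9 - 1*(-120)) = 20364 - (8633/9 + 120) = 20364 - 1*9713/9 = 20364 - 9713/9 = 173563/9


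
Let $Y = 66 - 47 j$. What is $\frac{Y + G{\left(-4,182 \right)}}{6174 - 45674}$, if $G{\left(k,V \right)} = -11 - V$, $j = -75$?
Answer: $- \frac{1699}{19750} \approx -0.086025$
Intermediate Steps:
$Y = 3591$ ($Y = 66 - -3525 = 66 + 3525 = 3591$)
$\frac{Y + G{\left(-4,182 \right)}}{6174 - 45674} = \frac{3591 - 193}{6174 - 45674} = \frac{3591 - 193}{-39500} = \left(3591 - 193\right) \left(- \frac{1}{39500}\right) = 3398 \left(- \frac{1}{39500}\right) = - \frac{1699}{19750}$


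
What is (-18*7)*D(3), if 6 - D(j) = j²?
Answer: 378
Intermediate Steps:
D(j) = 6 - j²
(-18*7)*D(3) = (-18*7)*(6 - 1*3²) = -126*(6 - 1*9) = -126*(6 - 9) = -126*(-3) = 378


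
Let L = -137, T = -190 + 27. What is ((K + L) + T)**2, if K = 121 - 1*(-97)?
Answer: 6724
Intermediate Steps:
T = -163
K = 218 (K = 121 + 97 = 218)
((K + L) + T)**2 = ((218 - 137) - 163)**2 = (81 - 163)**2 = (-82)**2 = 6724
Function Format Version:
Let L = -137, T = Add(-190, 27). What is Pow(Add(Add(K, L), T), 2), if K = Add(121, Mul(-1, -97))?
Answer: 6724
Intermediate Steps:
T = -163
K = 218 (K = Add(121, 97) = 218)
Pow(Add(Add(K, L), T), 2) = Pow(Add(Add(218, -137), -163), 2) = Pow(Add(81, -163), 2) = Pow(-82, 2) = 6724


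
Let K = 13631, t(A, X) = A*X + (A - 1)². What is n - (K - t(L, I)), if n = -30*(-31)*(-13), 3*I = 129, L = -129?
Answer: -14368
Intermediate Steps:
I = 43 (I = (⅓)*129 = 43)
t(A, X) = (-1 + A)² + A*X (t(A, X) = A*X + (-1 + A)² = (-1 + A)² + A*X)
n = -12090 (n = 930*(-13) = -12090)
n - (K - t(L, I)) = -12090 - (13631 - ((-1 - 129)² - 129*43)) = -12090 - (13631 - ((-130)² - 5547)) = -12090 - (13631 - (16900 - 5547)) = -12090 - (13631 - 1*11353) = -12090 - (13631 - 11353) = -12090 - 1*2278 = -12090 - 2278 = -14368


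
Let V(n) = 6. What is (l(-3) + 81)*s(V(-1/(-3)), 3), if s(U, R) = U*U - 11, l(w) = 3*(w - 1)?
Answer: 1725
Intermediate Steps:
l(w) = -3 + 3*w (l(w) = 3*(-1 + w) = -3 + 3*w)
s(U, R) = -11 + U² (s(U, R) = U² - 11 = -11 + U²)
(l(-3) + 81)*s(V(-1/(-3)), 3) = ((-3 + 3*(-3)) + 81)*(-11 + 6²) = ((-3 - 9) + 81)*(-11 + 36) = (-12 + 81)*25 = 69*25 = 1725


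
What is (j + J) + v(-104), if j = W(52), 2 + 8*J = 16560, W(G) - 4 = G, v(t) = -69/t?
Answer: 221147/104 ≈ 2126.4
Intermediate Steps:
W(G) = 4 + G
J = 8279/4 (J = -¼ + (⅛)*16560 = -¼ + 2070 = 8279/4 ≈ 2069.8)
j = 56 (j = 4 + 52 = 56)
(j + J) + v(-104) = (56 + 8279/4) - 69/(-104) = 8503/4 - 69*(-1/104) = 8503/4 + 69/104 = 221147/104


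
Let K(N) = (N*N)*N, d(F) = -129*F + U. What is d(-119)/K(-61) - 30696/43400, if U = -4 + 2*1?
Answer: -954194422/1231371925 ≈ -0.77490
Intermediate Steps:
U = -2 (U = -4 + 2 = -2)
d(F) = -2 - 129*F (d(F) = -129*F - 2 = -2 - 129*F)
K(N) = N³ (K(N) = N²*N = N³)
d(-119)/K(-61) - 30696/43400 = (-2 - 129*(-119))/((-61)³) - 30696/43400 = (-2 + 15351)/(-226981) - 30696*1/43400 = 15349*(-1/226981) - 3837/5425 = -15349/226981 - 3837/5425 = -954194422/1231371925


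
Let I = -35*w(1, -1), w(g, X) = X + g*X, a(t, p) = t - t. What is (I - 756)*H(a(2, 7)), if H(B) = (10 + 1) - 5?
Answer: -4116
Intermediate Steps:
a(t, p) = 0
H(B) = 6 (H(B) = 11 - 5 = 6)
w(g, X) = X + X*g
I = 70 (I = -(-35)*(1 + 1) = -(-35)*2 = -35*(-2) = 70)
(I - 756)*H(a(2, 7)) = (70 - 756)*6 = -686*6 = -4116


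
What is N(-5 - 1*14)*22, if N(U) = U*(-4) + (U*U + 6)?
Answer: 9746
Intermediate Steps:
N(U) = 6 + U**2 - 4*U (N(U) = -4*U + (U**2 + 6) = -4*U + (6 + U**2) = 6 + U**2 - 4*U)
N(-5 - 1*14)*22 = (6 + (-5 - 1*14)**2 - 4*(-5 - 1*14))*22 = (6 + (-5 - 14)**2 - 4*(-5 - 14))*22 = (6 + (-19)**2 - 4*(-19))*22 = (6 + 361 + 76)*22 = 443*22 = 9746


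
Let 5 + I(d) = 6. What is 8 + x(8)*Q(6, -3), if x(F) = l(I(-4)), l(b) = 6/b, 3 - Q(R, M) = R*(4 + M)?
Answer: -10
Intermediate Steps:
I(d) = 1 (I(d) = -5 + 6 = 1)
Q(R, M) = 3 - R*(4 + M)
x(F) = 6 (x(F) = 6/1 = 6*1 = 6)
8 + x(8)*Q(6, -3) = 8 + 6*(3 - 4*6 - 1*(-3)*6) = 8 + 6*(3 - 24 + 18) = 8 + 6*(-3) = 8 - 18 = -10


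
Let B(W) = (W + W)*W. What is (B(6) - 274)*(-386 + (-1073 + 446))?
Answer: 204626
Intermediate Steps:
B(W) = 2*W² (B(W) = (2*W)*W = 2*W²)
(B(6) - 274)*(-386 + (-1073 + 446)) = (2*6² - 274)*(-386 + (-1073 + 446)) = (2*36 - 274)*(-386 - 627) = (72 - 274)*(-1013) = -202*(-1013) = 204626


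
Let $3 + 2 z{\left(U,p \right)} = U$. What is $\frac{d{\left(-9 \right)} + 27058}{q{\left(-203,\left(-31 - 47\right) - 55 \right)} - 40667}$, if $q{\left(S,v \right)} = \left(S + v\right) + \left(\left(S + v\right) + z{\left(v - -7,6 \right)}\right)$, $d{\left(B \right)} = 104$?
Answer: $- \frac{54324}{82807} \approx -0.65603$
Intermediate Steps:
$z{\left(U,p \right)} = - \frac{3}{2} + \frac{U}{2}$
$q{\left(S,v \right)} = 2 + 2 S + \frac{5 v}{2}$ ($q{\left(S,v \right)} = \left(S + v\right) + \left(\left(S + v\right) + \left(- \frac{3}{2} + \frac{v - -7}{2}\right)\right) = \left(S + v\right) + \left(\left(S + v\right) + \left(- \frac{3}{2} + \frac{v + 7}{2}\right)\right) = \left(S + v\right) + \left(\left(S + v\right) + \left(- \frac{3}{2} + \frac{7 + v}{2}\right)\right) = \left(S + v\right) + \left(\left(S + v\right) + \left(- \frac{3}{2} + \left(\frac{7}{2} + \frac{v}{2}\right)\right)\right) = \left(S + v\right) + \left(\left(S + v\right) + \left(2 + \frac{v}{2}\right)\right) = \left(S + v\right) + \left(2 + S + \frac{3 v}{2}\right) = 2 + 2 S + \frac{5 v}{2}$)
$\frac{d{\left(-9 \right)} + 27058}{q{\left(-203,\left(-31 - 47\right) - 55 \right)} - 40667} = \frac{104 + 27058}{\left(2 + 2 \left(-203\right) + \frac{5 \left(\left(-31 - 47\right) - 55\right)}{2}\right) - 40667} = \frac{27162}{\left(2 - 406 + \frac{5 \left(-78 - 55\right)}{2}\right) - 40667} = \frac{27162}{\left(2 - 406 + \frac{5}{2} \left(-133\right)\right) - 40667} = \frac{27162}{\left(2 - 406 - \frac{665}{2}\right) - 40667} = \frac{27162}{- \frac{1473}{2} - 40667} = \frac{27162}{- \frac{82807}{2}} = 27162 \left(- \frac{2}{82807}\right) = - \frac{54324}{82807}$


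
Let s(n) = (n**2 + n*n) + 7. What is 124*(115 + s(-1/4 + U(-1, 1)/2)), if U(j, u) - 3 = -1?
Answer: 30535/2 ≈ 15268.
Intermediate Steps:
U(j, u) = 2 (U(j, u) = 3 - 1 = 2)
s(n) = 7 + 2*n**2 (s(n) = (n**2 + n**2) + 7 = 2*n**2 + 7 = 7 + 2*n**2)
124*(115 + s(-1/4 + U(-1, 1)/2)) = 124*(115 + (7 + 2*(-1/4 + 2/2)**2)) = 124*(115 + (7 + 2*(-1*1/4 + 2*(1/2))**2)) = 124*(115 + (7 + 2*(-1/4 + 1)**2)) = 124*(115 + (7 + 2*(3/4)**2)) = 124*(115 + (7 + 2*(9/16))) = 124*(115 + (7 + 9/8)) = 124*(115 + 65/8) = 124*(985/8) = 30535/2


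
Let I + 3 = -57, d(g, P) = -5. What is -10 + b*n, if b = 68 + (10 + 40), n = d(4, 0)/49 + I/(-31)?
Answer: 313440/1519 ≈ 206.35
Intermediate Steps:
I = -60 (I = -3 - 57 = -60)
n = 2785/1519 (n = -5/49 - 60/(-31) = -5*1/49 - 60*(-1/31) = -5/49 + 60/31 = 2785/1519 ≈ 1.8334)
b = 118 (b = 68 + 50 = 118)
-10 + b*n = -10 + 118*(2785/1519) = -10 + 328630/1519 = 313440/1519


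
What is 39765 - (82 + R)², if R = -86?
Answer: 39749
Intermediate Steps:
39765 - (82 + R)² = 39765 - (82 - 86)² = 39765 - 1*(-4)² = 39765 - 1*16 = 39765 - 16 = 39749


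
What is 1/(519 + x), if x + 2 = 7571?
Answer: 1/8088 ≈ 0.00012364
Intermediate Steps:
x = 7569 (x = -2 + 7571 = 7569)
1/(519 + x) = 1/(519 + 7569) = 1/8088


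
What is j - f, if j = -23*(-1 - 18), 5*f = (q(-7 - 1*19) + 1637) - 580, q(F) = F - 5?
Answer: 1159/5 ≈ 231.80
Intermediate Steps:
q(F) = -5 + F
f = 1026/5 (f = (((-5 + (-7 - 1*19)) + 1637) - 580)/5 = (((-5 + (-7 - 19)) + 1637) - 580)/5 = (((-5 - 26) + 1637) - 580)/5 = ((-31 + 1637) - 580)/5 = (1606 - 580)/5 = (⅕)*1026 = 1026/5 ≈ 205.20)
j = 437 (j = -23*(-19) = 437)
j - f = 437 - 1*1026/5 = 437 - 1026/5 = 1159/5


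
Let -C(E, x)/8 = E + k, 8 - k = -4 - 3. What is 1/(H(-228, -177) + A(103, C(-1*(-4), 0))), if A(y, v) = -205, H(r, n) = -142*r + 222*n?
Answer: -1/7123 ≈ -0.00014039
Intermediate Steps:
k = 15 (k = 8 - (-4 - 3) = 8 - 1*(-7) = 8 + 7 = 15)
C(E, x) = -120 - 8*E (C(E, x) = -8*(E + 15) = -8*(15 + E) = -120 - 8*E)
1/(H(-228, -177) + A(103, C(-1*(-4), 0))) = 1/((-142*(-228) + 222*(-177)) - 205) = 1/((32376 - 39294) - 205) = 1/(-6918 - 205) = 1/(-7123) = -1/7123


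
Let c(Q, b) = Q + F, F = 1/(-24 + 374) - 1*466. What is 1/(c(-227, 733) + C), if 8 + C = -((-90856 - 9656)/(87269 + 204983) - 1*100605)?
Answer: 25572050/2554758951063 ≈ 1.0010e-5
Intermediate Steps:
F = -163099/350 (F = 1/350 - 466 = -163099/350 ≈ -466.00)
c(Q, b) = -163099/350 + Q (c(Q, b) = Q - 163099/350 = -163099/350 + Q)
C = 7349943739/73063 (C = -8 - ((-90856 - 9656)/(87269 + 204983) - 1*100605) = -8 - (-100512/292252 - 100605) = -8 - (-100512*1/292252 - 100605) = -8 - (-25128/73063 - 100605) = -8 - 1*(-7350528243/73063) = -8 + 7350528243/73063 = 7349943739/73063 ≈ 1.0060e+5)
1/(c(-227, 733) + C) = 1/((-163099/350 - 227) + 7349943739/73063) = 1/(-242549/350 + 7349943739/73063) = 1/(2554758951063/25572050) = 25572050/2554758951063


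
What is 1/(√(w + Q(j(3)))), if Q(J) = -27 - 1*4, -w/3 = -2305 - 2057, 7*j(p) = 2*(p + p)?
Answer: √13055/13055 ≈ 0.0087521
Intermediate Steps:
j(p) = 4*p/7 (j(p) = (2*(p + p))/7 = (2*(2*p))/7 = (4*p)/7 = 4*p/7)
w = 13086 (w = -3*(-2305 - 2057) = -3*(-4362) = 13086)
Q(J) = -31 (Q(J) = -27 - 4 = -31)
1/(√(w + Q(j(3)))) = 1/(√(13086 - 31)) = 1/(√13055) = √13055/13055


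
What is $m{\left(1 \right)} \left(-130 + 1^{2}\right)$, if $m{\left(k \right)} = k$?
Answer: $-129$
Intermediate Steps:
$m{\left(1 \right)} \left(-130 + 1^{2}\right) = 1 \left(-130 + 1^{2}\right) = 1 \left(-130 + 1\right) = 1 \left(-129\right) = -129$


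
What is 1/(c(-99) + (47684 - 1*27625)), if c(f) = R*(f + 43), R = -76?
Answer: 1/24315 ≈ 4.1127e-5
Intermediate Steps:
c(f) = -3268 - 76*f (c(f) = -76*(f + 43) = -76*(43 + f) = -3268 - 76*f)
1/(c(-99) + (47684 - 1*27625)) = 1/((-3268 - 76*(-99)) + (47684 - 1*27625)) = 1/((-3268 + 7524) + (47684 - 27625)) = 1/(4256 + 20059) = 1/24315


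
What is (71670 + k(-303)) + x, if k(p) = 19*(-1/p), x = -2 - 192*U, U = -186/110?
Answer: 1199758633/16665 ≈ 71993.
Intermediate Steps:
U = -93/55 (U = -186*1/110 = -93/55 ≈ -1.6909)
x = 17746/55 (x = -2 - 192*(-93/55) = -2 + 17856/55 = 17746/55 ≈ 322.65)
k(p) = -19/p
(71670 + k(-303)) + x = (71670 - 19/(-303)) + 17746/55 = (71670 - 19*(-1/303)) + 17746/55 = (71670 + 19/303) + 17746/55 = 21716029/303 + 17746/55 = 1199758633/16665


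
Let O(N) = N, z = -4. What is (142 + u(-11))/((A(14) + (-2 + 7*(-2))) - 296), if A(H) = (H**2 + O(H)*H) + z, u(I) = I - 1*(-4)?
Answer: 135/76 ≈ 1.7763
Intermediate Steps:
u(I) = 4 + I (u(I) = I + 4 = 4 + I)
A(H) = -4 + 2*H**2 (A(H) = (H**2 + H*H) - 4 = (H**2 + H**2) - 4 = 2*H**2 - 4 = -4 + 2*H**2)
(142 + u(-11))/((A(14) + (-2 + 7*(-2))) - 296) = (142 + (4 - 11))/(((-4 + 2*14**2) + (-2 + 7*(-2))) - 296) = (142 - 7)/(((-4 + 2*196) + (-2 - 14)) - 296) = 135/(((-4 + 392) - 16) - 296) = 135/((388 - 16) - 296) = 135/(372 - 296) = 135/76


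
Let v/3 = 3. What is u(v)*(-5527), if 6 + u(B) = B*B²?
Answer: -3996021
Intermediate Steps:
v = 9 (v = 3*3 = 9)
u(B) = -6 + B³ (u(B) = -6 + B*B² = -6 + B³)
u(v)*(-5527) = (-6 + 9³)*(-5527) = (-6 + 729)*(-5527) = 723*(-5527) = -3996021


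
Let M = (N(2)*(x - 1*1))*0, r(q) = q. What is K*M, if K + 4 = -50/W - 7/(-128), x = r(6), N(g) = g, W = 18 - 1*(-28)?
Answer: 0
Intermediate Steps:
W = 46 (W = 18 + 28 = 46)
x = 6
K = -14815/2944 (K = -4 + (-50/46 - 7/(-128)) = -4 + (-50*1/46 - 7*(-1/128)) = -4 + (-25/23 + 7/128) = -4 - 3039/2944 = -14815/2944 ≈ -5.0323)
M = 0 (M = (2*(6 - 1*1))*0 = (2*(6 - 1))*0 = (2*5)*0 = 10*0 = 0)
K*M = -14815/2944*0 = 0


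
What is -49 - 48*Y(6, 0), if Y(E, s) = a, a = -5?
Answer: 191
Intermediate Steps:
Y(E, s) = -5
-49 - 48*Y(6, 0) = -49 - 48*(-5) = -49 + 240 = 191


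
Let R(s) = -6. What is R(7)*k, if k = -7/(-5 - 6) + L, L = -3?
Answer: 156/11 ≈ 14.182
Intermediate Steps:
k = -26/11 (k = -7/(-5 - 6) - 3 = -7/(-11) - 3 = -7*(-1/11) - 3 = 7/11 - 3 = -26/11 ≈ -2.3636)
R(7)*k = -6*(-26/11) = 156/11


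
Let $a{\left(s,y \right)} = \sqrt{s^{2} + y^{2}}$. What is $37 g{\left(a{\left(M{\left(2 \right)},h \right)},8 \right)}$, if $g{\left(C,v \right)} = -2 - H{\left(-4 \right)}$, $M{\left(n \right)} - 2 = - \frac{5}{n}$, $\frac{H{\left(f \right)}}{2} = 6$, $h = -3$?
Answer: $-518$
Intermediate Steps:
$H{\left(f \right)} = 12$ ($H{\left(f \right)} = 2 \cdot 6 = 12$)
$M{\left(n \right)} = 2 - \frac{5}{n}$
$g{\left(C,v \right)} = -14$ ($g{\left(C,v \right)} = -2 - 12 = -14$)
$37 g{\left(a{\left(M{\left(2 \right)},h \right)},8 \right)} = 37 \left(-14\right) = -518$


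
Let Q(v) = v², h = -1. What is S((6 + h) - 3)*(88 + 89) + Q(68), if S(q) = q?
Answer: 4978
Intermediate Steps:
S((6 + h) - 3)*(88 + 89) + Q(68) = ((6 - 1) - 3)*(88 + 89) + 68² = (5 - 3)*177 + 4624 = 2*177 + 4624 = 354 + 4624 = 4978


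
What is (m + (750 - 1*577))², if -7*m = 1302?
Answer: 169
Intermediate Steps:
m = -186 (m = -⅐*1302 = -186)
(m + (750 - 1*577))² = (-186 + (750 - 1*577))² = (-186 + (750 - 577))² = (-186 + 173)² = (-13)² = 169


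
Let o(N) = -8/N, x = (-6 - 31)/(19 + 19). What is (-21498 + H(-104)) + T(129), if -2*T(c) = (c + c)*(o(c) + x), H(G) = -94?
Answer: -815419/38 ≈ -21458.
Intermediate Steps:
x = -37/38 ≈ -0.97368
T(c) = -c*(-37/38 - 8/c) (T(c) = -(c + c)*(-8/c - 37/38)/2 = -2*c*(-37/38 - 8/c)/2 = -c*(-37/38 - 8/c))
(-21498 + H(-104)) + T(129) = (-21498 - 94) + (8 + (37/38)*129) = -21592 + (8 + 4773/38) = -21592 + 5077/38 = -815419/38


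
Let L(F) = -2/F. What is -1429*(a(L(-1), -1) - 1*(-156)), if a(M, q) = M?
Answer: -225782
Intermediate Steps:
-1429*(a(L(-1), -1) - 1*(-156)) = -1429*(-2/(-1) - 1*(-156)) = -1429*(-2*(-1) + 156) = -1429*(2 + 156) = -1429*158 = -225782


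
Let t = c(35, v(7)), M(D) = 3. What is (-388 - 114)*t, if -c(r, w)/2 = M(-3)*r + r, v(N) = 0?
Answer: 140560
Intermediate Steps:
c(r, w) = -8*r (c(r, w) = -2*(3*r + r) = -8*r)
t = -280 (t = -8*35 = -280)
(-388 - 114)*t = (-388 - 114)*(-280) = -502*(-280) = 140560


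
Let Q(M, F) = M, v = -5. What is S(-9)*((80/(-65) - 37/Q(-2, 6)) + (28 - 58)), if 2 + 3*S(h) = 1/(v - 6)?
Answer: 7613/858 ≈ 8.8730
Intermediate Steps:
S(h) = -23/33 (S(h) = -⅔ + 1/(3*(-5 - 6)) = -⅔ + (⅓)/(-11) = -⅔ + (⅓)*(-1/11) = -⅔ - 1/33 = -23/33)
S(-9)*((80/(-65) - 37/Q(-2, 6)) + (28 - 58)) = -23*((80/(-65) - 37/(-2)) + (28 - 58))/33 = -23*((80*(-1/65) - 37*(-½)) - 30)/33 = -23*((-16/13 + 37/2) - 30)/33 = -23*(449/26 - 30)/33 = -23/33*(-331/26) = 7613/858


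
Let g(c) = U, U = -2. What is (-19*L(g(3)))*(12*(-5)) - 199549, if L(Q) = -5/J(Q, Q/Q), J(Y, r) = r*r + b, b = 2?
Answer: -201449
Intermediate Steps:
g(c) = -2
J(Y, r) = 2 + r**2 (J(Y, r) = r*r + 2 = r**2 + 2 = 2 + r**2)
L(Q) = -5/3 (L(Q) = -5/(2 + (Q/Q)**2) = -5/(2 + 1**2) = -5/(2 + 1) = -5/3)
(-19*L(g(3)))*(12*(-5)) - 199549 = (-19*(-5/3))*(12*(-5)) - 199549 = (95/3)*(-60) - 199549 = -1900 - 199549 = -201449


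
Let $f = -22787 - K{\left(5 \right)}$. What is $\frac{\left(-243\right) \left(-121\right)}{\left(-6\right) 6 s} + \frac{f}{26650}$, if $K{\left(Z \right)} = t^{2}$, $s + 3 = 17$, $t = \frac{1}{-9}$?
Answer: $- \frac{3577835719}{60442200} \approx -59.194$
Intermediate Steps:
$t = - \frac{1}{9} \approx -0.11111$
$s = 14$ ($s = -3 + 17 = 14$)
$K{\left(Z \right)} = \frac{1}{81}$ ($K{\left(Z \right)} = \left(- \frac{1}{9}\right)^{2} = \frac{1}{81}$)
$f = - \frac{1845748}{81}$ ($f = -22787 - \frac{1}{81} = - \frac{1845748}{81} \approx -22787.0$)
$\frac{\left(-243\right) \left(-121\right)}{\left(-6\right) 6 s} + \frac{f}{26650} = \frac{\left(-243\right) \left(-121\right)}{\left(-6\right) 6 \cdot 14} - \frac{1845748}{81 \cdot 26650} = \frac{29403}{\left(-36\right) 14} - \frac{922874}{1079325} = \frac{29403}{-504} - \frac{922874}{1079325} = 29403 \left(- \frac{1}{504}\right) - \frac{922874}{1079325} = - \frac{3267}{56} - \frac{922874}{1079325} = - \frac{3577835719}{60442200}$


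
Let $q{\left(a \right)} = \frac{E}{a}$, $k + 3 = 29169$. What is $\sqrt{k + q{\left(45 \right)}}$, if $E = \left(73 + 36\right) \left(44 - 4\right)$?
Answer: $\frac{\sqrt{263366}}{3} \approx 171.06$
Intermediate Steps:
$k = 29166$ ($k = -3 + 29169 = 29166$)
$E = 4360$ ($E = 109 \cdot 40 = 4360$)
$q{\left(a \right)} = \frac{4360}{a}$
$\sqrt{k + q{\left(45 \right)}} = \sqrt{29166 + \frac{4360}{45}} = \sqrt{29166 + 4360 \cdot \frac{1}{45}} = \sqrt{29166 + \frac{872}{9}} = \sqrt{\frac{263366}{9}} = \frac{\sqrt{263366}}{3}$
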